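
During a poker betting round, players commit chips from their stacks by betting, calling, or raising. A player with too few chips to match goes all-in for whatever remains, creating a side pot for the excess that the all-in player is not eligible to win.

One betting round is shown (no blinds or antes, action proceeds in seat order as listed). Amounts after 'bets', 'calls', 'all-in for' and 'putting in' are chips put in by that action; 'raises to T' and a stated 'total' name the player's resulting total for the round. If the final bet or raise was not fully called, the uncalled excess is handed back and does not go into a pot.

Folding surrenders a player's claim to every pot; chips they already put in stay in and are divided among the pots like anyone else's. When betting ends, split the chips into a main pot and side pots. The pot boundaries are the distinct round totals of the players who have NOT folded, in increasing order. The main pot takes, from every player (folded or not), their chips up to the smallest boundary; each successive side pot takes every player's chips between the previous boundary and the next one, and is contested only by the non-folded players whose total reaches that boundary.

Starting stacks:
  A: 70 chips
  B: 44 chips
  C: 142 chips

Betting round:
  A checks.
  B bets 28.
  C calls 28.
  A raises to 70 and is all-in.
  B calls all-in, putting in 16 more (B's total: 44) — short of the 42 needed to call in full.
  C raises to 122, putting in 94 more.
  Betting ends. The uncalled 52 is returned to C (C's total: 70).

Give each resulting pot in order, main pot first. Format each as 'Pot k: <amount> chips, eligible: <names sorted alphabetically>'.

Pot 1: 132 chips, eligible: A, B, C
Pot 2: 52 chips, eligible: A, C

Derivation:
Contributions (after 52 returned to C): A=70, B=44, C=70
Pot levels (distinct totals of non-folded players): 44, 70
Layer 1-44: 44 each from A, B, C = 44*3 = 132 chips; eligible A, B, C
Layer 45-70: 26 each from A, C = 26*2 = 52 chips; eligible A, C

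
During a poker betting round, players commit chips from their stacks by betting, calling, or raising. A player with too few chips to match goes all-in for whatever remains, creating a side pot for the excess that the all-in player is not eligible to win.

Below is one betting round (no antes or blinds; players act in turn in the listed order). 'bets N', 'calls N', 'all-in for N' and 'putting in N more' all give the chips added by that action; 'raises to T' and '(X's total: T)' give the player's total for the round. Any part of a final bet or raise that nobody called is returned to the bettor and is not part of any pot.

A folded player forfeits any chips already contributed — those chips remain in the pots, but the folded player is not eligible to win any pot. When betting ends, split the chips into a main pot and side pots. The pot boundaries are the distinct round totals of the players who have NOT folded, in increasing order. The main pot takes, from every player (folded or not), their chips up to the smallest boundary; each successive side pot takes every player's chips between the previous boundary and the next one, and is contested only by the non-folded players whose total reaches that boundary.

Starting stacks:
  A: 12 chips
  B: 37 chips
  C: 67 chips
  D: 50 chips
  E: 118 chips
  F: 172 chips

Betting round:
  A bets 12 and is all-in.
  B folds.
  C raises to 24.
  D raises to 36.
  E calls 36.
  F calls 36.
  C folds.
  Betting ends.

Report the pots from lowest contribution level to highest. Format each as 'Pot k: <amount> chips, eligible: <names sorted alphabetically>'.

Contributions: A=12, C=24, D=36, E=36, F=36
Folded: B, C
Pot levels (distinct totals of non-folded players): 12, 36
Layer 1-12: 12 each from A, C, D, E, F = 12*5 = 60 chips; eligible A, D, E, F
Layer 13-36: C 12 + D 24 + E 24 + F 24 = 84 chips; eligible D, E, F

Pot 1: 60 chips, eligible: A, D, E, F
Pot 2: 84 chips, eligible: D, E, F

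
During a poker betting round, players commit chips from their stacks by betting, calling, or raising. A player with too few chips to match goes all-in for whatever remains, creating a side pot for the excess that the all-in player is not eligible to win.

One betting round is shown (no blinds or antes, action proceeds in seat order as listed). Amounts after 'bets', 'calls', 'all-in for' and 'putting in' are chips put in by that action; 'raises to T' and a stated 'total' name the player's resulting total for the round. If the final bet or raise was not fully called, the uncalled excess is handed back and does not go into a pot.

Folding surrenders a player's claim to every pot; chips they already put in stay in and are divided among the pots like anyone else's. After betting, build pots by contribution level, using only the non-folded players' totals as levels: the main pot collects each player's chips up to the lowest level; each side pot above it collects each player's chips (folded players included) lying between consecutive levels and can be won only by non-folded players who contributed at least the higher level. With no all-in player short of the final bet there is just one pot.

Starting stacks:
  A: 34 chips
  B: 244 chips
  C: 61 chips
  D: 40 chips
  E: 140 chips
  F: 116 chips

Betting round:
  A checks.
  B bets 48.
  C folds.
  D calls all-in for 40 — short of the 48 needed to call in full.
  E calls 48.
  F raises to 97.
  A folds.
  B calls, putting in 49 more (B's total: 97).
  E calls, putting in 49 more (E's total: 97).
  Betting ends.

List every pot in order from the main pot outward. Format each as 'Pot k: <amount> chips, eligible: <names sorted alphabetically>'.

Contributions: B=97, D=40, E=97, F=97
Folded: A, C
Pot levels (distinct totals of non-folded players): 40, 97
Layer 1-40: 40 each from B, D, E, F = 40*4 = 160 chips; eligible B, D, E, F
Layer 41-97: 57 each from B, E, F = 57*3 = 171 chips; eligible B, E, F

Pot 1: 160 chips, eligible: B, D, E, F
Pot 2: 171 chips, eligible: B, E, F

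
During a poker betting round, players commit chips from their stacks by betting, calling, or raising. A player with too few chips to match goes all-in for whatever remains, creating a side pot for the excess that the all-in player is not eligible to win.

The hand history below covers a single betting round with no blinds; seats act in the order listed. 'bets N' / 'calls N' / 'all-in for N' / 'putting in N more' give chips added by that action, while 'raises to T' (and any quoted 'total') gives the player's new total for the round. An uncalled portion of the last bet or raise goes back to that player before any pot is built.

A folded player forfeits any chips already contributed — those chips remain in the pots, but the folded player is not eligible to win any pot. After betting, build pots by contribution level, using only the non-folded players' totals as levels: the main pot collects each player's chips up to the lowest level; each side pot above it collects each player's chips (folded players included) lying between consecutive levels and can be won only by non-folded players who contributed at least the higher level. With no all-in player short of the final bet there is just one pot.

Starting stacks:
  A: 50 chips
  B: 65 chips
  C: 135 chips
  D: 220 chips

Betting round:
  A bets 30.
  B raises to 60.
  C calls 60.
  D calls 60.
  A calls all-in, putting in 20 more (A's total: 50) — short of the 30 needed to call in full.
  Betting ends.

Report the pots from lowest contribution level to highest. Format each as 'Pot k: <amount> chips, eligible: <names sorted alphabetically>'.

Pot 1: 200 chips, eligible: A, B, C, D
Pot 2: 30 chips, eligible: B, C, D

Derivation:
Contributions: A=50, B=60, C=60, D=60
Pot levels (distinct totals of non-folded players): 50, 60
Layer 1-50: 50 each from A, B, C, D = 50*4 = 200 chips; eligible A, B, C, D
Layer 51-60: 10 each from B, C, D = 10*3 = 30 chips; eligible B, C, D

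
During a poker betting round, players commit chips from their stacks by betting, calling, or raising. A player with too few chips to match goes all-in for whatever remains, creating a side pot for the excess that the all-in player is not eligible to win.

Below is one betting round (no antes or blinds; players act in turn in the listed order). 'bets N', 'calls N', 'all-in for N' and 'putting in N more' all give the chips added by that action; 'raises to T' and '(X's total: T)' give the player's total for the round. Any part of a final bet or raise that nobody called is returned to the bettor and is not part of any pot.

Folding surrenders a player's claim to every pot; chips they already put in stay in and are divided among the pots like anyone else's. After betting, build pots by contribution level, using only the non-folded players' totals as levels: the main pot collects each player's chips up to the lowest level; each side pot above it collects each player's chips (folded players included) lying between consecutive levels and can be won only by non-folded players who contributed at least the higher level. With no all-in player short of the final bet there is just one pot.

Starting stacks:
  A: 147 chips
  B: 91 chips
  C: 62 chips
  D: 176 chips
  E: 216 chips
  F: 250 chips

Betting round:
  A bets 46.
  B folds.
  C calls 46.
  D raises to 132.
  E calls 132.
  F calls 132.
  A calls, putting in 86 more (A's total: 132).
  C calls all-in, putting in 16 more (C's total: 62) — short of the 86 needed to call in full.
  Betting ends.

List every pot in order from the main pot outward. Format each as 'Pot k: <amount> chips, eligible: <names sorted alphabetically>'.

Pot 1: 310 chips, eligible: A, C, D, E, F
Pot 2: 280 chips, eligible: A, D, E, F

Derivation:
Contributions: A=132, C=62, D=132, E=132, F=132
Folded: B
Pot levels (distinct totals of non-folded players): 62, 132
Layer 1-62: 62 each from A, C, D, E, F = 62*5 = 310 chips; eligible A, C, D, E, F
Layer 63-132: 70 each from A, D, E, F = 70*4 = 280 chips; eligible A, D, E, F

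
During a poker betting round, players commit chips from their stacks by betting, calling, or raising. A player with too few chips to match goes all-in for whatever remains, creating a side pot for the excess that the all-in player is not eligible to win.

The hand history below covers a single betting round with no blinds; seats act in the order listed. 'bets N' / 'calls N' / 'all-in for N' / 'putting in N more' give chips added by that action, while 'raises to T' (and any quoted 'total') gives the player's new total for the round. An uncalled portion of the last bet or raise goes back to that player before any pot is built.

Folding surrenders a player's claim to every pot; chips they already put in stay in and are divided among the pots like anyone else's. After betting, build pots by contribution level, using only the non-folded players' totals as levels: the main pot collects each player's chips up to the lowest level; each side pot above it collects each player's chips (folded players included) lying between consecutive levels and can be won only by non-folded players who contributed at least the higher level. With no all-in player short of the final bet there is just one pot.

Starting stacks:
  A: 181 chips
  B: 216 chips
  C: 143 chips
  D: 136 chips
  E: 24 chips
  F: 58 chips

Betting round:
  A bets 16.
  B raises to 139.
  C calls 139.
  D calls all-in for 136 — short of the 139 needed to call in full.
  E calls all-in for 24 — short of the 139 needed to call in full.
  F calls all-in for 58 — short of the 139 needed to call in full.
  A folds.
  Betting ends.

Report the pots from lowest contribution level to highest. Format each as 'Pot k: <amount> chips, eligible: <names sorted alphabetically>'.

Contributions: A=16, B=139, C=139, D=136, E=24, F=58
Folded: A
Pot levels (distinct totals of non-folded players): 24, 58, 136, 139
Layer 1-24: A 16 + B 24 + C 24 + D 24 + E 24 + F 24 = 136 chips; eligible B, C, D, E, F
Layer 25-58: 34 each from B, C, D, F = 34*4 = 136 chips; eligible B, C, D, F
Layer 59-136: 78 each from B, C, D = 78*3 = 234 chips; eligible B, C, D
Layer 137-139: 3 each from B, C = 3*2 = 6 chips; eligible B, C

Pot 1: 136 chips, eligible: B, C, D, E, F
Pot 2: 136 chips, eligible: B, C, D, F
Pot 3: 234 chips, eligible: B, C, D
Pot 4: 6 chips, eligible: B, C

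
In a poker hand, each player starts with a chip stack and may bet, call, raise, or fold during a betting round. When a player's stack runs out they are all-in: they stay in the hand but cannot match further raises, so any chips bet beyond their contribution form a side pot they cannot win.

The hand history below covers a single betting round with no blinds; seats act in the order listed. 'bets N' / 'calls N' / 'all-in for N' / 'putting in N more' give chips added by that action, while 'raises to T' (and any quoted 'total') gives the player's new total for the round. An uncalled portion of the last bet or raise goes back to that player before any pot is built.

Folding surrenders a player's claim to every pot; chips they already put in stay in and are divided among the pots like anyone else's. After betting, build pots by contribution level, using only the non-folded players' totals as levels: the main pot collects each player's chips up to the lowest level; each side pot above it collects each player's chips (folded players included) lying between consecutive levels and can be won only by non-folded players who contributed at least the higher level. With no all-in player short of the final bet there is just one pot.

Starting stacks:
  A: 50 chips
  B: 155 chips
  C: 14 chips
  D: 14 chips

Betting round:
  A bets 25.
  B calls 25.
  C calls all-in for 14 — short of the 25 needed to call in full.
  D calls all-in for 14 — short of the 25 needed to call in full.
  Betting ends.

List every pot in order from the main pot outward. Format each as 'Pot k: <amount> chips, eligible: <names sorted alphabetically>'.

Pot 1: 56 chips, eligible: A, B, C, D
Pot 2: 22 chips, eligible: A, B

Derivation:
Contributions: A=25, B=25, C=14, D=14
Pot levels (distinct totals of non-folded players): 14, 25
Layer 1-14: 14 each from A, B, C, D = 14*4 = 56 chips; eligible A, B, C, D
Layer 15-25: 11 each from A, B = 11*2 = 22 chips; eligible A, B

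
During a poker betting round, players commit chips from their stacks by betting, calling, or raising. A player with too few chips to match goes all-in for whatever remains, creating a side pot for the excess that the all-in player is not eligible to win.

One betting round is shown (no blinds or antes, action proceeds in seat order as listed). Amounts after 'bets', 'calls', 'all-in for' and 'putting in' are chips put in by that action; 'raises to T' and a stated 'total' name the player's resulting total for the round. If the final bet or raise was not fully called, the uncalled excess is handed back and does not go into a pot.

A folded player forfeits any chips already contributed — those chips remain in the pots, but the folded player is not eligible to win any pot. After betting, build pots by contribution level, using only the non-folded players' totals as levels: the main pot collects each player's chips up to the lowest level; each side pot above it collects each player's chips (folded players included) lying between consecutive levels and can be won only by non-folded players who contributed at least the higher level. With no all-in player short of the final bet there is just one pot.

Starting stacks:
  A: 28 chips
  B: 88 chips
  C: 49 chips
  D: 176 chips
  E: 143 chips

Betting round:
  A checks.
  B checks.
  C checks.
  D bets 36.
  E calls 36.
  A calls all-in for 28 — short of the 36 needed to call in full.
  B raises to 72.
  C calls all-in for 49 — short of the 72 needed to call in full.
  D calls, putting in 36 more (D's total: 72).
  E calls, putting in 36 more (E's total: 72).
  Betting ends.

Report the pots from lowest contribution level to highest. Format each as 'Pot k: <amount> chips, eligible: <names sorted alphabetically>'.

Pot 1: 140 chips, eligible: A, B, C, D, E
Pot 2: 84 chips, eligible: B, C, D, E
Pot 3: 69 chips, eligible: B, D, E

Derivation:
Contributions: A=28, B=72, C=49, D=72, E=72
Pot levels (distinct totals of non-folded players): 28, 49, 72
Layer 1-28: 28 each from A, B, C, D, E = 28*5 = 140 chips; eligible A, B, C, D, E
Layer 29-49: 21 each from B, C, D, E = 21*4 = 84 chips; eligible B, C, D, E
Layer 50-72: 23 each from B, D, E = 23*3 = 69 chips; eligible B, D, E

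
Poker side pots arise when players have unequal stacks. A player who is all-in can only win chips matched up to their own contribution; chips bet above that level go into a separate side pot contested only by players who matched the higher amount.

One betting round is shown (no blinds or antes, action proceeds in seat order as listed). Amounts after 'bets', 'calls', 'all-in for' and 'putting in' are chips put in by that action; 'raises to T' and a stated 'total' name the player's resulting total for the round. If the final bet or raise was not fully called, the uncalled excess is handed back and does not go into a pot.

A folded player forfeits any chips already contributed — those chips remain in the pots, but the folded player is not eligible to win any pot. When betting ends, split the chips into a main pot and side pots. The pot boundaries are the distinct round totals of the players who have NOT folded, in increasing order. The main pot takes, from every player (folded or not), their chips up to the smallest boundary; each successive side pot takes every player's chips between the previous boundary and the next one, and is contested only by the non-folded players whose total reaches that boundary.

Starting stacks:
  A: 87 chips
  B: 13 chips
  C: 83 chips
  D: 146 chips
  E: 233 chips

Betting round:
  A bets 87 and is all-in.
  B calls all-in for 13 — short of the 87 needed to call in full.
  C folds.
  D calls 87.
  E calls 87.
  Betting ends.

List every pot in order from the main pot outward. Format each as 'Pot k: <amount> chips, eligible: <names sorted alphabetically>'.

Contributions: A=87, B=13, D=87, E=87
Folded: C
Pot levels (distinct totals of non-folded players): 13, 87
Layer 1-13: 13 each from A, B, D, E = 13*4 = 52 chips; eligible A, B, D, E
Layer 14-87: 74 each from A, D, E = 74*3 = 222 chips; eligible A, D, E

Pot 1: 52 chips, eligible: A, B, D, E
Pot 2: 222 chips, eligible: A, D, E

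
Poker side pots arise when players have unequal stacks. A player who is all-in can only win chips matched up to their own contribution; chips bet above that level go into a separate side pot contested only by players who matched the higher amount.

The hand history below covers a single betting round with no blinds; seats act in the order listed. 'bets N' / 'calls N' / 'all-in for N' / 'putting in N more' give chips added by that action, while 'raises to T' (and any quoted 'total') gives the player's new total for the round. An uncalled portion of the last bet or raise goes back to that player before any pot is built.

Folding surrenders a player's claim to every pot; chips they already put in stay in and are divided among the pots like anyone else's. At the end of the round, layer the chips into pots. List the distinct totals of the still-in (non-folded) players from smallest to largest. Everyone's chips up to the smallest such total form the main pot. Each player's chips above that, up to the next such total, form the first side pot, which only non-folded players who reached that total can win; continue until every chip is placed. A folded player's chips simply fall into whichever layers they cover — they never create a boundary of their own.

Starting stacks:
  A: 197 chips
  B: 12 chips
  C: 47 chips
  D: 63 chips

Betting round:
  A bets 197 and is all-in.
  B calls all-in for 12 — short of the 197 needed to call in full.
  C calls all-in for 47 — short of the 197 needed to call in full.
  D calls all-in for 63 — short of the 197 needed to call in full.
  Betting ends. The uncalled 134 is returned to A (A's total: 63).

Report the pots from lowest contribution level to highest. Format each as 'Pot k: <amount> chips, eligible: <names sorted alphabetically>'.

Pot 1: 48 chips, eligible: A, B, C, D
Pot 2: 105 chips, eligible: A, C, D
Pot 3: 32 chips, eligible: A, D

Derivation:
Contributions (after 134 returned to A): A=63, B=12, C=47, D=63
Pot levels (distinct totals of non-folded players): 12, 47, 63
Layer 1-12: 12 each from A, B, C, D = 12*4 = 48 chips; eligible A, B, C, D
Layer 13-47: 35 each from A, C, D = 35*3 = 105 chips; eligible A, C, D
Layer 48-63: 16 each from A, D = 16*2 = 32 chips; eligible A, D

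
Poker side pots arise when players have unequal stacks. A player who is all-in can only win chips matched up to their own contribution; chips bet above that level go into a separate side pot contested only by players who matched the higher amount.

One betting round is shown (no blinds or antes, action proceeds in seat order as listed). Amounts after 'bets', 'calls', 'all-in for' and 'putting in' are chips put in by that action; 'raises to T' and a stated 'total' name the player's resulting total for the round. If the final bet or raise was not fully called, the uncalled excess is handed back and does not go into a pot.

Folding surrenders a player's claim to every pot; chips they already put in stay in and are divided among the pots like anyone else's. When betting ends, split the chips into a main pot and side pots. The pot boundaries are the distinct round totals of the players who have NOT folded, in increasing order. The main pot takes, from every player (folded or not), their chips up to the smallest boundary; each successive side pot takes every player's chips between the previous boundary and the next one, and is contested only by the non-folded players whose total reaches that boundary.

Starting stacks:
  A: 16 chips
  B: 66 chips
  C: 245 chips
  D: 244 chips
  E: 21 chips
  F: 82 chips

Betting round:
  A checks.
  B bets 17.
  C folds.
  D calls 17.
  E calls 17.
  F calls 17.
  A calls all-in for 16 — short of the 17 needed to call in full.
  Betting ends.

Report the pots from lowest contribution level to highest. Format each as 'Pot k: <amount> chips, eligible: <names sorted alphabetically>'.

Pot 1: 80 chips, eligible: A, B, D, E, F
Pot 2: 4 chips, eligible: B, D, E, F

Derivation:
Contributions: A=16, B=17, D=17, E=17, F=17
Folded: C
Pot levels (distinct totals of non-folded players): 16, 17
Layer 1-16: 16 each from A, B, D, E, F = 16*5 = 80 chips; eligible A, B, D, E, F
Layer 17-17: 1 each from B, D, E, F = 1*4 = 4 chips; eligible B, D, E, F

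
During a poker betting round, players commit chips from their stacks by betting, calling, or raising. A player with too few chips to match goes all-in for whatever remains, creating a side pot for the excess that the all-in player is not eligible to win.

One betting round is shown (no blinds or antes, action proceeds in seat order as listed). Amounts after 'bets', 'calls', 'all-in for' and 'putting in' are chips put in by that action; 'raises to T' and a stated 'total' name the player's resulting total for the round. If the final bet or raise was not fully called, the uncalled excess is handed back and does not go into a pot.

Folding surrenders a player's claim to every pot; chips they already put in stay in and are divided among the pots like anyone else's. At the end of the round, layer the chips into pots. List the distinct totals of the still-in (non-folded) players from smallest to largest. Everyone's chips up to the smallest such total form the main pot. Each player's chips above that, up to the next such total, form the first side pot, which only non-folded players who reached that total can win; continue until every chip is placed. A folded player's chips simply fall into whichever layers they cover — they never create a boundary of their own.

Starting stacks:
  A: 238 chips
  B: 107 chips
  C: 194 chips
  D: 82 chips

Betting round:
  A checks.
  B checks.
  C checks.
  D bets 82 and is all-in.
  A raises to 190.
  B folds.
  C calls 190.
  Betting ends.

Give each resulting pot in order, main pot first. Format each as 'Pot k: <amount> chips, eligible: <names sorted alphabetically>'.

Contributions: A=190, C=190, D=82
Folded: B
Pot levels (distinct totals of non-folded players): 82, 190
Layer 1-82: 82 each from A, C, D = 82*3 = 246 chips; eligible A, C, D
Layer 83-190: 108 each from A, C = 108*2 = 216 chips; eligible A, C

Pot 1: 246 chips, eligible: A, C, D
Pot 2: 216 chips, eligible: A, C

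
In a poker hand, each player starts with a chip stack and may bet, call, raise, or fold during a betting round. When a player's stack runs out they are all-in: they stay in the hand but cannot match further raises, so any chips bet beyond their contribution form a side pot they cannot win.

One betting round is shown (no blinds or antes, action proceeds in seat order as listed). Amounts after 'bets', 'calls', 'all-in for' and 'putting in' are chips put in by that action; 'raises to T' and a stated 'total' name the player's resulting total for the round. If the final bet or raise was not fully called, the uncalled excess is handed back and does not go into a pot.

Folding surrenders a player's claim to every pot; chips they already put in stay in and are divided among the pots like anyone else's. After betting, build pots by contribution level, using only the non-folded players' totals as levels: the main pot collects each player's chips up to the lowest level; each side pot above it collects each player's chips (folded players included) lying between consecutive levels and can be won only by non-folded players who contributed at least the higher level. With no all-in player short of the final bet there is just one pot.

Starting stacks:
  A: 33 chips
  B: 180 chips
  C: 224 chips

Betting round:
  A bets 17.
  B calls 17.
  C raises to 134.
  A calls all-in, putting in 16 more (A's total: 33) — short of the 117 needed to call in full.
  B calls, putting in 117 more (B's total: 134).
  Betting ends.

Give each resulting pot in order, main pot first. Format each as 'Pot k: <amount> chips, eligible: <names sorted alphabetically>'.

Contributions: A=33, B=134, C=134
Pot levels (distinct totals of non-folded players): 33, 134
Layer 1-33: 33 each from A, B, C = 33*3 = 99 chips; eligible A, B, C
Layer 34-134: 101 each from B, C = 101*2 = 202 chips; eligible B, C

Pot 1: 99 chips, eligible: A, B, C
Pot 2: 202 chips, eligible: B, C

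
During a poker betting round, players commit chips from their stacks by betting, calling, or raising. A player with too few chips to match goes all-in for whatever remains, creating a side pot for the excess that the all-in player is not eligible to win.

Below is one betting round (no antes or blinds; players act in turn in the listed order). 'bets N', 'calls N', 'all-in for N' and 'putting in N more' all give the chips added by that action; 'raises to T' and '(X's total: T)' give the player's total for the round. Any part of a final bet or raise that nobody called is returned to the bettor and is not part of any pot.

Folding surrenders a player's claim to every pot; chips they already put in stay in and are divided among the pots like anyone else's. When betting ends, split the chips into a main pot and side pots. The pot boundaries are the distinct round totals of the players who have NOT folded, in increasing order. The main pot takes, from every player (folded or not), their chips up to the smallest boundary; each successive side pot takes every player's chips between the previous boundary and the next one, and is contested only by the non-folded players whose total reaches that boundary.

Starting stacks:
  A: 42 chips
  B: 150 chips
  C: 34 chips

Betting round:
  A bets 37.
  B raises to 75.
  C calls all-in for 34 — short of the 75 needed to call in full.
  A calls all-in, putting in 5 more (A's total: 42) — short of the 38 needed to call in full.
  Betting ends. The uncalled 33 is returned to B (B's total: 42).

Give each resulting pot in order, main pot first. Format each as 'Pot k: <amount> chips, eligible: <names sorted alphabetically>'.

Contributions (after 33 returned to B): A=42, B=42, C=34
Pot levels (distinct totals of non-folded players): 34, 42
Layer 1-34: 34 each from A, B, C = 34*3 = 102 chips; eligible A, B, C
Layer 35-42: 8 each from A, B = 8*2 = 16 chips; eligible A, B

Pot 1: 102 chips, eligible: A, B, C
Pot 2: 16 chips, eligible: A, B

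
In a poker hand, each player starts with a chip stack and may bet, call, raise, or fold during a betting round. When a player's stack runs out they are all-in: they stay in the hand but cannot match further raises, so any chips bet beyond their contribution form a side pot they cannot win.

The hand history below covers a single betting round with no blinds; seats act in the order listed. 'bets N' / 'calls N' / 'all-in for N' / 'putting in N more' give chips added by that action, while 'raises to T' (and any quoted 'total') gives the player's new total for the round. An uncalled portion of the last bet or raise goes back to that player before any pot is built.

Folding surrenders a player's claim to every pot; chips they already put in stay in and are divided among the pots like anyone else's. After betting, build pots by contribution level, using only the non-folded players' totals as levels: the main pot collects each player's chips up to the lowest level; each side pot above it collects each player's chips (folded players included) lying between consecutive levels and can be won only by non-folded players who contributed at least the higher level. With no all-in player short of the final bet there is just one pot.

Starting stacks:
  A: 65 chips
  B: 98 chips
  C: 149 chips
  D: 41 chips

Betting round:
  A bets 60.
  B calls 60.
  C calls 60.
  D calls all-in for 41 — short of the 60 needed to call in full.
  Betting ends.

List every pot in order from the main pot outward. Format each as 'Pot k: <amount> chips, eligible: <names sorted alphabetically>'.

Contributions: A=60, B=60, C=60, D=41
Pot levels (distinct totals of non-folded players): 41, 60
Layer 1-41: 41 each from A, B, C, D = 41*4 = 164 chips; eligible A, B, C, D
Layer 42-60: 19 each from A, B, C = 19*3 = 57 chips; eligible A, B, C

Pot 1: 164 chips, eligible: A, B, C, D
Pot 2: 57 chips, eligible: A, B, C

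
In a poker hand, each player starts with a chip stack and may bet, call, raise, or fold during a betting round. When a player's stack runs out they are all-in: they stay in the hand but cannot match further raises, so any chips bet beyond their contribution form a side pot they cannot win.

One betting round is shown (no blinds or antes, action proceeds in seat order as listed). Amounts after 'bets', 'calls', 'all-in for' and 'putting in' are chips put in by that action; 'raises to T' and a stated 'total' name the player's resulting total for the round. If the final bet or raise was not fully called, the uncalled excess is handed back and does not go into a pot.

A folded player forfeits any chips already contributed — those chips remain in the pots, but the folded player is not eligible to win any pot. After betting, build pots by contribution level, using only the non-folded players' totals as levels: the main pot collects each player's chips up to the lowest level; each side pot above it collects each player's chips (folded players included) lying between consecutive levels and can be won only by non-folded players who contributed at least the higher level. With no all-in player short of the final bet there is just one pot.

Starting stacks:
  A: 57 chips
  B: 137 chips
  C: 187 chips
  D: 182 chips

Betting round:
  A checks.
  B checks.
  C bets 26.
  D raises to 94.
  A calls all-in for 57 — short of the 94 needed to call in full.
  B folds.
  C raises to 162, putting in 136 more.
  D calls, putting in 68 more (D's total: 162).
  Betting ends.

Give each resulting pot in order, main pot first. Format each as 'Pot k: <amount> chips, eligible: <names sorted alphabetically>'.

Contributions: A=57, C=162, D=162
Folded: B
Pot levels (distinct totals of non-folded players): 57, 162
Layer 1-57: 57 each from A, C, D = 57*3 = 171 chips; eligible A, C, D
Layer 58-162: 105 each from C, D = 105*2 = 210 chips; eligible C, D

Pot 1: 171 chips, eligible: A, C, D
Pot 2: 210 chips, eligible: C, D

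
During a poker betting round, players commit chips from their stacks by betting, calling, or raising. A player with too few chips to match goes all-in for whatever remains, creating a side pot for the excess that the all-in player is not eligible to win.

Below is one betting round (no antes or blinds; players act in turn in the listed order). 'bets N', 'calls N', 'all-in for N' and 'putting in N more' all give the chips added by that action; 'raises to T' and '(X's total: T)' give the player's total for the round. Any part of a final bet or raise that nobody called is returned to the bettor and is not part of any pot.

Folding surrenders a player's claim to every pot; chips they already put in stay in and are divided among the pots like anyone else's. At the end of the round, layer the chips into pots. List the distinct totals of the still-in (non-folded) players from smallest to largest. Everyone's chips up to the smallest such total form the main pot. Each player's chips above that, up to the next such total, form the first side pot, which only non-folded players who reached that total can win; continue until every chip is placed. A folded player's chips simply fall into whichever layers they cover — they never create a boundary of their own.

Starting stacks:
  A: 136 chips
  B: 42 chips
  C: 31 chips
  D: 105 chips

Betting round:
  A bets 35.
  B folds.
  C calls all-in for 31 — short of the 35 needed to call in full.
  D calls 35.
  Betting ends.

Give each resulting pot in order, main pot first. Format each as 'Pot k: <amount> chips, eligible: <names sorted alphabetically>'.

Contributions: A=35, C=31, D=35
Folded: B
Pot levels (distinct totals of non-folded players): 31, 35
Layer 1-31: 31 each from A, C, D = 31*3 = 93 chips; eligible A, C, D
Layer 32-35: 4 each from A, D = 4*2 = 8 chips; eligible A, D

Pot 1: 93 chips, eligible: A, C, D
Pot 2: 8 chips, eligible: A, D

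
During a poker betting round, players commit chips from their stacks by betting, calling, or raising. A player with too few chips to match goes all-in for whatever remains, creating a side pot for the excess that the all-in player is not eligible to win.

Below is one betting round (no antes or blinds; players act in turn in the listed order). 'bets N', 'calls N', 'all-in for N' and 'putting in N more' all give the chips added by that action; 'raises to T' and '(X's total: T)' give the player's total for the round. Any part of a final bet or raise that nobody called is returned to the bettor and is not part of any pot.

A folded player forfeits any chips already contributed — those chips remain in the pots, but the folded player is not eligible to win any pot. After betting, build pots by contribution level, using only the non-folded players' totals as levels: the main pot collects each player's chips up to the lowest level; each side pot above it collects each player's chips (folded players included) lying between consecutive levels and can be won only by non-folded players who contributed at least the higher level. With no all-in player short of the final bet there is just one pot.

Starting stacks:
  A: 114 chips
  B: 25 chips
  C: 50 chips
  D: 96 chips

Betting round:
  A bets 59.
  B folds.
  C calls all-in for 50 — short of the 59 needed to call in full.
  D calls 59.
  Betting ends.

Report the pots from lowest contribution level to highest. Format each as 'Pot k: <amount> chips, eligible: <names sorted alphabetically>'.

Contributions: A=59, C=50, D=59
Folded: B
Pot levels (distinct totals of non-folded players): 50, 59
Layer 1-50: 50 each from A, C, D = 50*3 = 150 chips; eligible A, C, D
Layer 51-59: 9 each from A, D = 9*2 = 18 chips; eligible A, D

Pot 1: 150 chips, eligible: A, C, D
Pot 2: 18 chips, eligible: A, D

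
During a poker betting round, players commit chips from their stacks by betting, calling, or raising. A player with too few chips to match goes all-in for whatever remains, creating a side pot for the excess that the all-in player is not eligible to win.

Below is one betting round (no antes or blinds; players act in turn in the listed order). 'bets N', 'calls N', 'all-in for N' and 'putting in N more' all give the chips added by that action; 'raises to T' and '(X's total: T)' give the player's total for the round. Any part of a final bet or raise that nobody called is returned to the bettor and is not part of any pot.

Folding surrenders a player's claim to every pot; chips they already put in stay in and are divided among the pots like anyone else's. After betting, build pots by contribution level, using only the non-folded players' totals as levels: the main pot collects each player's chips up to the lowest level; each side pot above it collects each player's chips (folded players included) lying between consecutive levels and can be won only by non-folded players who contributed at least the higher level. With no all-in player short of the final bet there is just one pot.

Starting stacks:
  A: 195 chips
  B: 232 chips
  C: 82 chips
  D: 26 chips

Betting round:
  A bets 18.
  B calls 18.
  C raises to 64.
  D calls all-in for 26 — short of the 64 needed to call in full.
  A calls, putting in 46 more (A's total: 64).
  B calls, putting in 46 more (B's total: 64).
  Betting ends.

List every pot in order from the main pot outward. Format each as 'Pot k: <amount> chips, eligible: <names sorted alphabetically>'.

Contributions: A=64, B=64, C=64, D=26
Pot levels (distinct totals of non-folded players): 26, 64
Layer 1-26: 26 each from A, B, C, D = 26*4 = 104 chips; eligible A, B, C, D
Layer 27-64: 38 each from A, B, C = 38*3 = 114 chips; eligible A, B, C

Pot 1: 104 chips, eligible: A, B, C, D
Pot 2: 114 chips, eligible: A, B, C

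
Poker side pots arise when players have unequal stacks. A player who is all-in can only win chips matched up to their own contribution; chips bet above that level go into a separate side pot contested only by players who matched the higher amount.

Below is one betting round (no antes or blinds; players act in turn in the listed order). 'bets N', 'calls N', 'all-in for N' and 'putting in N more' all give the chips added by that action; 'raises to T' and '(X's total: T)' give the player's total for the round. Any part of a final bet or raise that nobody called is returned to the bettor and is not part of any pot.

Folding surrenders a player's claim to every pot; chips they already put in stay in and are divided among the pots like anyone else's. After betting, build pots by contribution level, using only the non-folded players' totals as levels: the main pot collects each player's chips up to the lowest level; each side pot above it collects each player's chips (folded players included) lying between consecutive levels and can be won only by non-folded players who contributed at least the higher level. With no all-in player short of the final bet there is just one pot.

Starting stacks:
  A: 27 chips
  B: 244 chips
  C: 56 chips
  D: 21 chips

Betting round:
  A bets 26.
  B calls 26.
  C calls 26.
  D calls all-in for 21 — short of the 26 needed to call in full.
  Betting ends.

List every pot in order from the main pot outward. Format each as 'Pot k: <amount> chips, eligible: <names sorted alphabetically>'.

Pot 1: 84 chips, eligible: A, B, C, D
Pot 2: 15 chips, eligible: A, B, C

Derivation:
Contributions: A=26, B=26, C=26, D=21
Pot levels (distinct totals of non-folded players): 21, 26
Layer 1-21: 21 each from A, B, C, D = 21*4 = 84 chips; eligible A, B, C, D
Layer 22-26: 5 each from A, B, C = 5*3 = 15 chips; eligible A, B, C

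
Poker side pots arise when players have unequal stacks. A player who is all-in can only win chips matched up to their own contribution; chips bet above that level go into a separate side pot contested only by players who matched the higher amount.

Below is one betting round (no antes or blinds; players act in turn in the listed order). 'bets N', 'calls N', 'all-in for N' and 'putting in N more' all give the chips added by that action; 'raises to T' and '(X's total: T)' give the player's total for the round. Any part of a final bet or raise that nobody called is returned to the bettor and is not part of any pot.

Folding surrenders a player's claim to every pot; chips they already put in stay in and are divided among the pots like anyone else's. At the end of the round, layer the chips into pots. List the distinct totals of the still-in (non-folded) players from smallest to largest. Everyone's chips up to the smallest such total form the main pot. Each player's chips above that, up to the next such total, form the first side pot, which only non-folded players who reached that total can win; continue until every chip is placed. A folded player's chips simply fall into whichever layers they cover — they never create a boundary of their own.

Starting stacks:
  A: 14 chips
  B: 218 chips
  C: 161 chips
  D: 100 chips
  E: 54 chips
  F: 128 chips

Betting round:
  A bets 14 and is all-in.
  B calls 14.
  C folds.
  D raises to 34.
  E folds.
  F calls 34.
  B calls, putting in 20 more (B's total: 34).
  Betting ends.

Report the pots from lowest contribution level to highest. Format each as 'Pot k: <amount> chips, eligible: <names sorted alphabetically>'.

Contributions: A=14, B=34, D=34, F=34
Folded: C, E
Pot levels (distinct totals of non-folded players): 14, 34
Layer 1-14: 14 each from A, B, D, F = 14*4 = 56 chips; eligible A, B, D, F
Layer 15-34: 20 each from B, D, F = 20*3 = 60 chips; eligible B, D, F

Pot 1: 56 chips, eligible: A, B, D, F
Pot 2: 60 chips, eligible: B, D, F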